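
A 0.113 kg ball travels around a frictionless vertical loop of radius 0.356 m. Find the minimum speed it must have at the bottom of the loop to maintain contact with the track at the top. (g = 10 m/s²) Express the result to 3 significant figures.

v = 4.22 m/s

At the top: mg = mv_top²/r ⇒ v_top² = gr = 3.560 m²/s²
Energy from bottom to top (height 2r): ½mv_bot² = ½mv_top² + mg(2r)
v_bot² = gr + 4gr = 5gr = 17.80
v_bot = √(5gr) = 4.219 m/s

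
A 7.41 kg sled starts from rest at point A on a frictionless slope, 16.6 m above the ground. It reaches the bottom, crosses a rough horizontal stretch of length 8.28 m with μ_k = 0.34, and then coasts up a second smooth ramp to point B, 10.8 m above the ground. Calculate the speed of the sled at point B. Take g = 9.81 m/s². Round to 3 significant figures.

Energy at A: mgh₁ = (7.41)(9.81)(16.6) = 1206.7 J
Friction loss: W_f = μ_k mg d = 204.6 J
At B: ½mv² + mgh₂ = mgh₁ − W_f
½mv² = 1206.7 − 204.6 − 785.07 = 216.97 J
v = √(2 × 216.97/7.41) = 7.653 m/s

v = 7.65 m/s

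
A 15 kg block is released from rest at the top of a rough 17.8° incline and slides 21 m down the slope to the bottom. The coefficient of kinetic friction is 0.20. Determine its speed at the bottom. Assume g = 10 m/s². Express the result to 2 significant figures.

Taking the bottom as reference, mgh = ½mv² + μ_k N L with h = L sinθ, N = mg cosθ:
mgh = mgL sinθ = (15)(10)(21)sin17.8° = 962.94 J
W_f = μ_k mg cosθ · L = (0.20)(15)(10)cos17.8°·21 = 599.8 J
½mv² = 962.94 − 599.8 = 363.10 J
v = √(2 × 363.10/15) = 6.958 m/s

v = 7.0 m/s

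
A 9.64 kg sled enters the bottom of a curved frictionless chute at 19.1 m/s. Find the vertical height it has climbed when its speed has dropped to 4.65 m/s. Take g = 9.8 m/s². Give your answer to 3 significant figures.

h = 17.5 m

Conservation of energy: ½mv₁² = ½mv₂² + mgh
h = (v₁² − v₂²)/(2g) = (19.1² − 4.65²)/(2 × 9.8) = 17.51 m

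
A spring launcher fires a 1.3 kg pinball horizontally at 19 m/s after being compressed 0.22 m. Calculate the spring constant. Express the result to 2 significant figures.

k = 9700 N/m

Spring PE at full compression equals KE at release: ½kx² = ½mv²
k = mv²/x² = (1.3)(19)²/(0.22)² = 9696 N/m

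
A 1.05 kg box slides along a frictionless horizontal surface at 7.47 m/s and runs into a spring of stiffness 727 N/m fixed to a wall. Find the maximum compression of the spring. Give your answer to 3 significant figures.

x = 0.284 m

All KE is stored as spring PE at maximum compression: ½mv² = ½kx²
x = v√(m/k) = 7.47 × √(1.05/727) = 0.2839 m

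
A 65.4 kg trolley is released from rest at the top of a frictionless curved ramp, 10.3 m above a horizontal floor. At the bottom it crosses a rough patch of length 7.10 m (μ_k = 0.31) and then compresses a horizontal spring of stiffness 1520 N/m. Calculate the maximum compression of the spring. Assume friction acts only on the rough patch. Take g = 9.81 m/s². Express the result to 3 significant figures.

x = 2.61 m

Initial energy: E₁ = mgh = (65.4)(9.81)(10.3) = 6608.2 J
Friction removes W_f = μ_k mg d = (0.31)(65.4)(9.81)(7.10) = 1412 J
Energy reaching the spring: E = 6608.2 − 1412 = 5196.1 J
At max compression ½kx² = E ⇒ x = √(2E/k) = √(2 × 5196.1/1520) = 2.615 m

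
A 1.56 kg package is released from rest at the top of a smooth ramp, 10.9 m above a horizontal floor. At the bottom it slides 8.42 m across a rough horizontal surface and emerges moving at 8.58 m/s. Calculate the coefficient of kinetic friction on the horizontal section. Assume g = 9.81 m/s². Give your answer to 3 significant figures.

μ_k = 0.849

Energy bookkeeping (friction removes W_f = μ_k N d):
mgh = ½mv² + μ_k m g d
mgh = 166.81 J; ½mv² = 57.421 J
W_f = 166.81 − 57.421 = 109.4 J
μ_k = W_f/(mg·d) = 109.4/(15.30 × 8.42) = 0.8489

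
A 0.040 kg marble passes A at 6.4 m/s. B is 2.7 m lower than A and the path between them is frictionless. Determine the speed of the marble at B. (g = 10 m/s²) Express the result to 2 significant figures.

v = 9.7 m/s

Energy conservation between the two points: ½mv₀² + mgh = ½mv²
v² = v₀² + 2gh = (6.4)² + 2(10)(2.7) = 94.960
v = √94.960 = 9.745 m/s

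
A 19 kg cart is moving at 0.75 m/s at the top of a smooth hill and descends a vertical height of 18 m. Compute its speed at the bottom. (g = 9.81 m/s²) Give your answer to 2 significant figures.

Energy conservation between the two points: ½mv₀² + mgh = ½mv²
v² = v₀² + 2gh = (0.75)² + 2(9.81)(18) = 353.72
v = √353.72 = 18.81 m/s

v = 19 m/s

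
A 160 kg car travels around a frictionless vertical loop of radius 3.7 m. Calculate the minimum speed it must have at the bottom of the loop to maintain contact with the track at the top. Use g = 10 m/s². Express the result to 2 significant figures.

v = 14 m/s

At the top: mg = mv_top²/r ⇒ v_top² = gr = 37.00 m²/s²
Energy from bottom to top (height 2r): ½mv_bot² = ½mv_top² + mg(2r)
v_bot² = gr + 4gr = 5gr = 185.0
v_bot = √(5gr) = 13.60 m/s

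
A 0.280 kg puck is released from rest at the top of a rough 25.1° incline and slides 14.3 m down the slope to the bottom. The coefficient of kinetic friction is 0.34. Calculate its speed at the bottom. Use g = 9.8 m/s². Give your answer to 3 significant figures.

Work–energy: mg(L sinθ) − μ_k(mg cosθ)L = ½mv²
mgh = mgL sinθ = (0.280)(9.8)(14.3)sin25.1° = 16.645 J
W_f = μ_k mg cosθ · L = (0.34)(0.280)(9.8)cos25.1°·14.3 = 12.08 J
½mv² = 16.645 − 12.08 = 4.5638 J
v = √(2 × 4.5638/0.280) = 5.709 m/s

v = 5.71 m/s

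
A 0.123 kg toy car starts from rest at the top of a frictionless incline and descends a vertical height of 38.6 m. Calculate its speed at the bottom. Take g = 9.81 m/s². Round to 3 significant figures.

v = 27.5 m/s

Mechanical energy is conserved (no friction): mgh = ½mv²
v = √(2gh) = √(2 × 9.81 × 38.6) = √757.33 = 27.52 m/s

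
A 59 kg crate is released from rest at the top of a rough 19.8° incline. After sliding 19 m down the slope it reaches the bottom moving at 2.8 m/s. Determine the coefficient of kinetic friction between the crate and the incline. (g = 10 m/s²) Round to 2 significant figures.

Energy balance down the incline: mg L sinθ − ½mv² = μ_k (mg cosθ) L
mgL sinθ = 3797.3 J; ½mv² = 231.28 J
W_f = 3797.3 − 231.28 = 3566 J
μ_k = W_f/(mg cosθ · L) = 3566/(555.1 × 19) = 0.3381

μ_k = 0.34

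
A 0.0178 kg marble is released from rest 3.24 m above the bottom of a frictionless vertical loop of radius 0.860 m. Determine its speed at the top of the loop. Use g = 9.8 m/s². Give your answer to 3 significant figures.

Energy conservation: mgh = ½mv_top² + mg(2r)
v_top² = 2g(h − 2r) = 2(9.8)(3.24 − 1.720) = 29.79
v_top = 5.458 m/s

v = 5.46 m/s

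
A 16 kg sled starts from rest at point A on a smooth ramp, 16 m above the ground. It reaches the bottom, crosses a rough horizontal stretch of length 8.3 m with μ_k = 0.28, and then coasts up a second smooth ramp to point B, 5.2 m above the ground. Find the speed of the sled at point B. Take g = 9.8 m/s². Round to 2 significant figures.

v = 13 m/s

Energy at A: mgh₁ = (16)(9.8)(16) = 2508.8 J
Friction loss: W_f = μ_k mg d = 364.4 J
At B: ½mv² + mgh₂ = mgh₁ − W_f
½mv² = 2508.8 − 364.4 − 815.36 = 1329.0 J
v = √(2 × 1329.0/16) = 12.89 m/s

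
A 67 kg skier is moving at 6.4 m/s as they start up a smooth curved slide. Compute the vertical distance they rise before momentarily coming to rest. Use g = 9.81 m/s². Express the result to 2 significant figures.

h = 2.1 m

By energy conservation, ½mv² = mgh
h = v²/(2g) = 6.4²/(2 × 9.81) = 2.088 m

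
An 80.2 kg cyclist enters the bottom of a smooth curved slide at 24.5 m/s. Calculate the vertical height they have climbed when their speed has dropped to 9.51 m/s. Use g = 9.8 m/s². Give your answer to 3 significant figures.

h = 26.0 m

Conservation of energy: ½mv₁² = ½mv₂² + mgh
h = (v₁² − v₂²)/(2g) = (24.5² − 9.51²)/(2 × 9.8) = 26.01 m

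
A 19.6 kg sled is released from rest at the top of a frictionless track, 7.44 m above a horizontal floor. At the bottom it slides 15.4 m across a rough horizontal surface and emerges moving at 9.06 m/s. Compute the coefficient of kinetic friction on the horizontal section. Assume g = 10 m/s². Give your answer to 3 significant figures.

Energy bookkeeping (friction removes W_f = μ_k N d):
mgh = ½mv² + μ_k m g d
mgh = 1458.2 J; ½mv² = 804.42 J
W_f = 1458.2 − 804.42 = 653.8 J
μ_k = W_f/(mg·d) = 653.8/(196.0 × 15.4) = 0.2166

μ_k = 0.217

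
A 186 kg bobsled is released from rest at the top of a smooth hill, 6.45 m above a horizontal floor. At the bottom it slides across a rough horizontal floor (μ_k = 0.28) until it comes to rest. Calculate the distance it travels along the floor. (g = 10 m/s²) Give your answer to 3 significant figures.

d = 23.0 m

Energy at the top = energy at the end + work done against friction:
At rest all PE has been dissipated by friction: mgh = μ_k m g d
d = h/μ_k = 6.45/0.28 = 23.04 m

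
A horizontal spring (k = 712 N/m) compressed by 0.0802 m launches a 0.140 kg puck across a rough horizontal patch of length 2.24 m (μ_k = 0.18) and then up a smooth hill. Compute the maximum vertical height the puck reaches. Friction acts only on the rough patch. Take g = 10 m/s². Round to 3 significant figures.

h = 1.23 m

Spring energy: E₀ = ½kx² = ½(712)(0.0802)² = 2.2898 J
Friction: W_f = μ_k mg d = (0.18)(0.140)(10)(2.24) = 0.5645 J
Energy at base of ramp: E = 2.2898 − 0.5645 = 1.7253 J
At max height all remaining energy is PE: mgh = E ⇒ h = E/(mg) = 1.7253/(0.140 × 10) = 1.232 m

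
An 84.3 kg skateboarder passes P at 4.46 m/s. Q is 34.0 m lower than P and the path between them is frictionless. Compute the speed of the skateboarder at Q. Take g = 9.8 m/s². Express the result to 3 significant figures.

v = 26.2 m/s

Mechanical energy is conserved (no friction): ½mv₀² + mgh = ½mv²
The mass cancels from both sides.
v² = v₀² + 2gh = (4.46)² + 2(9.8)(34.0) = 686.29
v = √686.29 = 26.20 m/s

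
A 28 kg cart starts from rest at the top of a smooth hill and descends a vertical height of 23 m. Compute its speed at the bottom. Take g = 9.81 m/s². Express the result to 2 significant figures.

v = 21 m/s

Mechanical energy is conserved (no friction): mgh = ½mv²
v = √(2gh) = √(2 × 9.81 × 23) = √451.26 = 21.24 m/s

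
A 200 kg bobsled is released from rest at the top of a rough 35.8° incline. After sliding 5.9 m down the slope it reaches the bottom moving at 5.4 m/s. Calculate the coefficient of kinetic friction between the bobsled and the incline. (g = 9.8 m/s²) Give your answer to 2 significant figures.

μ_k = 0.41

Energy balance down the incline: mg L sinθ − ½mv² = μ_k (mg cosθ) L
mgL sinθ = 6764.5 J; ½mv² = 2916.0 J
W_f = 6764.5 − 2916.0 = 3848 J
μ_k = W_f/(mg cosθ · L) = 3848/(1590 × 5.9) = 0.4103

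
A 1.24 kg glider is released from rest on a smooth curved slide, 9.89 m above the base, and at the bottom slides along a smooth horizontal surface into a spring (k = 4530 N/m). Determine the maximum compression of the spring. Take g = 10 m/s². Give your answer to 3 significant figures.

At max compression the glider is momentarily at rest: mgh = ½kx²
x = √(2mgh/k) = √(2 × 1.24 × 10 × 9.89 / 4530) = 0.2327 m

x = 0.233 m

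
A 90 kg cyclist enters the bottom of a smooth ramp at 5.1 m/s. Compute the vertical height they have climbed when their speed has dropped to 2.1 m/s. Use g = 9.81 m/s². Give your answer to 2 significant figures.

Energy balance between the two points: ½mv₁² = ½mv₂² + mgh
h = (v₁² − v₂²)/(2g) = (5.1² − 2.1²)/(2 × 9.81) = 1.101 m

h = 1.1 m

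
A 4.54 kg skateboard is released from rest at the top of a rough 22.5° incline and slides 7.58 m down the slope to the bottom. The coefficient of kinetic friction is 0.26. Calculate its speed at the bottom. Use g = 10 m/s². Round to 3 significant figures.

Taking the bottom as reference, mgh = ½mv² + μ_k N L with h = L sinθ, N = mg cosθ:
mgh = mgL sinθ = (4.54)(10)(7.58)sin22.5° = 131.69 J
W_f = μ_k mg cosθ · L = (0.26)(4.54)(10)cos22.5°·7.58 = 82.66 J
½mv² = 131.69 − 82.66 = 49.030 J
v = √(2 × 49.030/4.54) = 4.647 m/s

v = 4.65 m/s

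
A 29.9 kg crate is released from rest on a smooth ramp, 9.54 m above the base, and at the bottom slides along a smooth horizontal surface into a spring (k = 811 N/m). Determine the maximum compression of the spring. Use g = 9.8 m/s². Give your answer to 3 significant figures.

x = 2.63 m

At max compression the crate is momentarily at rest: mgh = ½kx²
x = √(2mgh/k) = √(2 × 29.9 × 9.8 × 9.54 / 811) = 2.626 m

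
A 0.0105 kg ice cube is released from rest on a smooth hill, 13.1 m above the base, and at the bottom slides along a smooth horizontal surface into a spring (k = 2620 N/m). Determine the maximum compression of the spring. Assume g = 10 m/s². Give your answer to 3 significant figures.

At max compression the cube is momentarily at rest: mgh = ½kx²
x = √(2mgh/k) = √(2 × 0.0105 × 10 × 13.1 / 2620) = 0.03240 m

x = 0.0324 m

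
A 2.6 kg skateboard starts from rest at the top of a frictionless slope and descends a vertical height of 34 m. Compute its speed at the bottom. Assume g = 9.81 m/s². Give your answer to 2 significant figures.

v = 26 m/s

Mechanical energy is conserved (no friction): mgh = ½mv²
The mass cancels from both sides.
v = √(2gh) = √(2 × 9.81 × 34) = √667.08 = 25.83 m/s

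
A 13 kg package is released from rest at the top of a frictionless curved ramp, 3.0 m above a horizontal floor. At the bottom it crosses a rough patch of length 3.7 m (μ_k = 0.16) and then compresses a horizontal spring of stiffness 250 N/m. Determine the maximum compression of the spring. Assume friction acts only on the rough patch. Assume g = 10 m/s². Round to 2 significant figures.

x = 1.6 m

Initial energy: E₁ = mgh = (13)(10)(3.0) = 390.00 J
Friction removes W_f = μ_k mg d = (0.16)(13)(10)(3.7) = 76.96 J
Energy reaching the spring: E = 390.00 − 76.96 = 313.04 J
At max compression ½kx² = E ⇒ x = √(2E/k) = √(2 × 313.04/250) = 1.583 m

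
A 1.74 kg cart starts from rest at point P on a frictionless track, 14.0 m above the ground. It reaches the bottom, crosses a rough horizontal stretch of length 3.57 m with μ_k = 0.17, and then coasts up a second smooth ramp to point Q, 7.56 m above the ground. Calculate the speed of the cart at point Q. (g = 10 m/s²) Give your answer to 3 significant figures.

Energy at P: mgh₁ = (1.74)(10)(14.0) = 243.60 J
Friction loss: W_f = μ_k mg d = 10.56 J
At Q: ½mv² + mgh₂ = mgh₁ − W_f
½mv² = 243.60 − 10.56 − 131.54 = 101.50 J
v = √(2 × 101.50/1.74) = 10.80 m/s

v = 10.8 m/s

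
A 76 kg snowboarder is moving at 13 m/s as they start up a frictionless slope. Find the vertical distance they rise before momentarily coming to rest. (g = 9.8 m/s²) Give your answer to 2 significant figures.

h = 8.6 m

By energy conservation, ½mv² = mgh
h = v²/(2g) = 13²/(2 × 9.8) = 8.622 m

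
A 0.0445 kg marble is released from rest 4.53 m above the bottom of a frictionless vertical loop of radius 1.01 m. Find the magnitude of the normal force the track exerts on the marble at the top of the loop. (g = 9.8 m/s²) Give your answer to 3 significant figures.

Energy from release to top (height 2r): mgh = ½mv_top² + mg(2r)
v_top² = 2g(h − 2r) = 2(9.8)(4.53 − 2.020) = 49.196 m²/s²
At the top, both N and weight point toward the centre: N + mg = mv_top²/r
N = m(v_top²/r − g) = 0.0445(49.196/1.01 − 9.8) = 1.731 N

N = 1.73 N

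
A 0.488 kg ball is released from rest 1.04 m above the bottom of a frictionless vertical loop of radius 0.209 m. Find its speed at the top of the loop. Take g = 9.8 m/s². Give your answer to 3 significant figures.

Energy conservation: mgh = ½mv_top² + mg(2r)
v_top² = 2g(h − 2r) = 2(9.8)(1.04 − 0.4180) = 12.19
v_top = 3.492 m/s

v = 3.49 m/s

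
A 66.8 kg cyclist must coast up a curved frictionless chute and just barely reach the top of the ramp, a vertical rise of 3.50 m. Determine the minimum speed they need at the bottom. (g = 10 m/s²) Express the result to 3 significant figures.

At the top they are momentarily at rest, so all KE converts to PE: ½mv² = mgh
v = √(2gh) = √(2 × 10 × 3.50) = 8.367 m/s

v = 8.37 m/s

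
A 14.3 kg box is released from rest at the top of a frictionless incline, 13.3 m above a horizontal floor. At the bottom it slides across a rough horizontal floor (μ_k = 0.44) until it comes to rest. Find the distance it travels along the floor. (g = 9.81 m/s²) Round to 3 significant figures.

Energy at the top = energy at the end + work done against friction:
At rest all PE has been dissipated by friction: mgh = μ_k m g d
d = h/μ_k = 13.3/0.44 = 30.23 m

d = 30.2 m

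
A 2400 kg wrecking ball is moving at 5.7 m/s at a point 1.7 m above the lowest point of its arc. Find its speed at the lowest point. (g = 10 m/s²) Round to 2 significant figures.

v = 8.2 m/s

Equating total energy at the two states: ½mv₀² + mgh = ½mv²
v² = v₀² + 2gh = (5.7)² + 2(10)(1.7) = 66.490
v = √66.490 = 8.154 m/s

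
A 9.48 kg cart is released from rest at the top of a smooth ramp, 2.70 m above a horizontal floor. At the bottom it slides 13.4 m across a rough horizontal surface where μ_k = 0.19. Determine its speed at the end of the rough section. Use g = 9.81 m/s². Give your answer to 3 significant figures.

Energy bookkeeping (friction removes W_f = μ_k N d):
mgh = ½mv² + μ_k m g d
W_f = μ_k mg d = (0.19)(9.48)(9.81)(13.4) = 236.8 J
½mv² = mgh − W_f = 251.10 − 236.8 = 14.322 J
v = √(2 × 14.322/9.48) = 1.738 m/s

v = 1.74 m/s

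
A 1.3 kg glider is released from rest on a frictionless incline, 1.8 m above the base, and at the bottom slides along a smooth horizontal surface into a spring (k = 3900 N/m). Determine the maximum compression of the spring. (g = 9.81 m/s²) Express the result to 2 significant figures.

Gravitational PE at the top equals spring PE at max compression: mgh = ½kx²
x = √(2mgh/k) = √(2 × 1.3 × 9.81 × 1.8 / 3900) = 0.1085 m

x = 0.11 m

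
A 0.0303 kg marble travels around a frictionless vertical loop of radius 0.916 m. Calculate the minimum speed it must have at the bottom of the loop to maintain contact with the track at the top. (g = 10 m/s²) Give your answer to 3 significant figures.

At the top: mg = mv_top²/r ⇒ v_top² = gr = 9.160 m²/s²
Energy from bottom to top (height 2r): ½mv_bot² = ½mv_top² + mg(2r)
v_bot² = gr + 4gr = 5gr = 45.80
v_bot = √(5gr) = 6.768 m/s

v = 6.77 m/s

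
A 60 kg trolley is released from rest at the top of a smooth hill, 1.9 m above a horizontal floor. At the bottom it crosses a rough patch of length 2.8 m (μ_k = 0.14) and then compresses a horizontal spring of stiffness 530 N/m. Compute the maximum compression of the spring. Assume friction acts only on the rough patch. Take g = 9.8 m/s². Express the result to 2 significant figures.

x = 1.8 m

Initial energy: E₁ = mgh = (60)(9.8)(1.9) = 1117.2 J
Friction removes W_f = μ_k mg d = (0.14)(60)(9.8)(2.8) = 230.5 J
Energy reaching the spring: E = 1117.2 − 230.5 = 886.70 J
At max compression ½kx² = E ⇒ x = √(2E/k) = √(2 × 886.70/530) = 1.829 m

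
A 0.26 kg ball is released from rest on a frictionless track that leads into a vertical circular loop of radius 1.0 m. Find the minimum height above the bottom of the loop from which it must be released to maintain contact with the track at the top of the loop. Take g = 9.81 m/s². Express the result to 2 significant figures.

h = 2.5 m

At the top, for minimum speed gravity alone supplies the centripetal force: mg = mv_top²/r ⇒ v_top² = gr = 9.810 m²/s²
Energy conservation from release height h to the top (height 2r): mgh = ½mv_top² + mg(2r)
h = v_top²/(2g) + 2r = r/2 + 2r = 5r/2 = 2.500 m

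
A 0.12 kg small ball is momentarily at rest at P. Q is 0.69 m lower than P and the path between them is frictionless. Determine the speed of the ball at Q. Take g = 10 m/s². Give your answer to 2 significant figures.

v = 3.7 m/s

Equating total energy at the two states: mgh = ½mv²
The mass cancels from both sides.
v = √(2gh) = √(2 × 10 × 0.69) = √13.800 = 3.715 m/s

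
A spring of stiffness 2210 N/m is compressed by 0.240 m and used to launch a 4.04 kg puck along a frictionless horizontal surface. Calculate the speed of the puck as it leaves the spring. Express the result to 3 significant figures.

v = 5.61 m/s

The puck leaves the spring when the spring is at natural length, so ½kx² = ½mv²
v = x√(k/m) = 0.240 × √(2210/4.04) = 5.613 m/s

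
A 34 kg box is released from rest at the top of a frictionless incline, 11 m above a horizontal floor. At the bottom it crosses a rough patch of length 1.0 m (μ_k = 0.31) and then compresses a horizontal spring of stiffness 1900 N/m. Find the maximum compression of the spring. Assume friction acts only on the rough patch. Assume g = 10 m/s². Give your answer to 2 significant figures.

x = 2.0 m

Initial energy: E₁ = mgh = (34)(10)(11) = 3740.0 J
Friction removes W_f = μ_k mg d = (0.31)(34)(10)(1.0) = 105.4 J
Energy reaching the spring: E = 3740.0 − 105.4 = 3634.6 J
At max compression ½kx² = E ⇒ x = √(2E/k) = √(2 × 3634.6/1900) = 1.956 m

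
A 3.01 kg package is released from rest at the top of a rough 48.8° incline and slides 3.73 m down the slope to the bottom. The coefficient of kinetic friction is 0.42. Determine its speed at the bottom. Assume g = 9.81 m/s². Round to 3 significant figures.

Taking the bottom as reference, mgh = ½mv² + μ_k N L with h = L sinθ, N = mg cosθ:
mgh = mgL sinθ = (3.01)(9.81)(3.73)sin48.8° = 82.871 J
W_f = μ_k mg cosθ · L = (0.42)(3.01)(9.81)cos48.8°·3.73 = 30.47 J
½mv² = 82.871 − 30.47 = 52.401 J
v = √(2 × 52.401/3.01) = 5.901 m/s

v = 5.90 m/s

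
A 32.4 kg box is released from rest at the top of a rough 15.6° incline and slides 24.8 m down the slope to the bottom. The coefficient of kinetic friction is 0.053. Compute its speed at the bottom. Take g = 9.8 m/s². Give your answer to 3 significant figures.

Taking the bottom as reference, mgh = ½mv² + μ_k N L with h = L sinθ, N = mg cosθ:
mgh = mgL sinθ = (32.4)(9.8)(24.8)sin15.6° = 2117.6 J
W_f = μ_k mg cosθ · L = (0.053)(32.4)(9.8)cos15.6°·24.8 = 402.0 J
½mv² = 2117.6 − 402.0 = 1715.6 J
v = √(2 × 1715.6/32.4) = 10.29 m/s

v = 10.3 m/s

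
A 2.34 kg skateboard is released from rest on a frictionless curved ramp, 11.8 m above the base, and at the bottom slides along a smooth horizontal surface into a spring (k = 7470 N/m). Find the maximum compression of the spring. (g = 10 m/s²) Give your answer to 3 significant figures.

x = 0.272 m

At max compression the skateboard is momentarily at rest: mgh = ½kx²
x = √(2mgh/k) = √(2 × 2.34 × 10 × 11.8 / 7470) = 0.2719 m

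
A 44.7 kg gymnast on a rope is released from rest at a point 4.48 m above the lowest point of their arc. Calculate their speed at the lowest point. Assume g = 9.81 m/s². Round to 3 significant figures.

v = 9.38 m/s

Energy conservation between the two points: mgh = ½mv²
v = √(2gh) = √(2 × 9.81 × 4.48) = √87.898 = 9.375 m/s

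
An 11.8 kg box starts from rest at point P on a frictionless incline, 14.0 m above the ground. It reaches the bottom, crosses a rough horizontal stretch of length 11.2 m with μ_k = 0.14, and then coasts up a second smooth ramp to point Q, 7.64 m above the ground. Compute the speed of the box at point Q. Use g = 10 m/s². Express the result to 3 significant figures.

Energy at P: mgh₁ = (11.8)(10)(14.0) = 1652.0 J
Friction loss: W_f = μ_k mg d = 185.0 J
At Q: ½mv² + mgh₂ = mgh₁ − W_f
½mv² = 1652.0 − 185.0 − 901.52 = 565.46 J
v = √(2 × 565.46/11.8) = 9.790 m/s

v = 9.79 m/s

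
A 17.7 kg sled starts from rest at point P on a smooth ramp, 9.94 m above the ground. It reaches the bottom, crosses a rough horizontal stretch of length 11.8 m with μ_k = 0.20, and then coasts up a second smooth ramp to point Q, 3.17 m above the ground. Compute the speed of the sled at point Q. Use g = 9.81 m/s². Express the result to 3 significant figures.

v = 9.30 m/s

Energy at P: mgh₁ = (17.7)(9.81)(9.94) = 1726.0 J
Friction loss: W_f = μ_k mg d = 409.8 J
At Q: ½mv² + mgh₂ = mgh₁ − W_f
½mv² = 1726.0 − 409.8 − 550.43 = 765.74 J
v = √(2 × 765.74/17.7) = 9.302 m/s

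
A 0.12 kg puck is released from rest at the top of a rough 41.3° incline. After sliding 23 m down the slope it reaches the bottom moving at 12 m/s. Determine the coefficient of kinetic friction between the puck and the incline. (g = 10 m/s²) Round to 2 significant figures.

μ_k = 0.46

Energy balance down the incline: mg L sinθ − ½mv² = μ_k (mg cosθ) L
mgL sinθ = 18.216 J; ½mv² = 8.6400 J
W_f = 18.216 − 8.6400 = 9.576 J
μ_k = W_f/(mg cosθ · L) = 9.576/(0.9015 × 23) = 0.4618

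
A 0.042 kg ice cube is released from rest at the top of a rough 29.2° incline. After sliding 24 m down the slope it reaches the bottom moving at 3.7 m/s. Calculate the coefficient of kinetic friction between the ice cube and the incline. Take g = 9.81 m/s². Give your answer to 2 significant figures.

μ_k = 0.53

The energy dissipated by friction is the PE lost minus the KE gained:
mgL sinθ = 4.8242 J; ½mv² = 0.28749 J
W_f = 4.8242 − 0.28749 = 4.537 J
μ_k = W_f/(mg cosθ · L) = 4.537/(0.3597 × 24) = 0.5256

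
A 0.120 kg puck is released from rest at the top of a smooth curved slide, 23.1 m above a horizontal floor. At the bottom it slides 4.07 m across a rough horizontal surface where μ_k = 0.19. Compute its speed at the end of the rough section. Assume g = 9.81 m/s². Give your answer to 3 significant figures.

Energy bookkeeping (friction removes W_f = μ_k N d):
mgh = ½mv² + μ_k m g d
W_f = μ_k mg d = (0.19)(0.120)(9.81)(4.07) = 0.9103 J
½mv² = mgh − W_f = 27.193 − 0.9103 = 26.283 J
v = √(2 × 26.283/0.120) = 20.93 m/s

v = 20.9 m/s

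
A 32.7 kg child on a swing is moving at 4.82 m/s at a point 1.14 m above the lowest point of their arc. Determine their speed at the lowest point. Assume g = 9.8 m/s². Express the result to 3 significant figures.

v = 6.75 m/s

By conservation of mechanical energy, ½mv₀² + mgh = ½mv²
The mass cancels from both sides.
v² = v₀² + 2gh = (4.82)² + 2(9.8)(1.14) = 45.576
v = √45.576 = 6.751 m/s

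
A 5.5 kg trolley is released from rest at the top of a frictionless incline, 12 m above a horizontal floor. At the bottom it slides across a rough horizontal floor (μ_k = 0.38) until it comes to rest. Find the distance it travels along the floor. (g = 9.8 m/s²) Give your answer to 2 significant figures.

d = 32 m

Energy at the top = energy at the end + work done against friction:
At rest all PE has been dissipated by friction: mgh = μ_k m g d
d = h/μ_k = 12/0.38 = 31.58 m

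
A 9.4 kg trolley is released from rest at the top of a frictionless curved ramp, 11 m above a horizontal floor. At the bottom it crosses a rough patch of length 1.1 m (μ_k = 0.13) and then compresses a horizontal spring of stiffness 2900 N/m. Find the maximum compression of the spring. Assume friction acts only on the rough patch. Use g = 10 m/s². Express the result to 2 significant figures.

x = 0.84 m

Initial energy: E₁ = mgh = (9.4)(10)(11) = 1034.0 J
Friction removes W_f = μ_k mg d = (0.13)(9.4)(10)(1.1) = 13.44 J
Energy reaching the spring: E = 1034.0 − 13.44 = 1020.6 J
At max compression ½kx² = E ⇒ x = √(2E/k) = √(2 × 1020.6/2900) = 0.8389 m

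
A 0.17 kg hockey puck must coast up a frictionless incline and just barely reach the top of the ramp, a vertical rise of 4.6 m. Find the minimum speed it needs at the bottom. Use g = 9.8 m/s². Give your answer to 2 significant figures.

At the top it is momentarily at rest, so all KE converts to PE: ½mv² = mgh
v = √(2gh) = √(2 × 9.8 × 4.6) = 9.495 m/s

v = 9.5 m/s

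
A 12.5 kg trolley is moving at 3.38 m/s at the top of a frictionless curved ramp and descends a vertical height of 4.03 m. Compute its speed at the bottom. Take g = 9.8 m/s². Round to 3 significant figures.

v = 9.51 m/s

Equating total energy at the two states: ½mv₀² + mgh = ½mv²
v² = v₀² + 2gh = (3.38)² + 2(9.8)(4.03) = 90.412
v = √90.412 = 9.509 m/s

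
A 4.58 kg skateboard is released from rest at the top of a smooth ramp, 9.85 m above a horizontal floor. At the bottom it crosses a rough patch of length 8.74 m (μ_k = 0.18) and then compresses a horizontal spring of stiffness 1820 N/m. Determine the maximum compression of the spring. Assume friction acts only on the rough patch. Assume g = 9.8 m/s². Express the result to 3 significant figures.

x = 0.639 m

Initial energy: E₁ = mgh = (4.58)(9.8)(9.85) = 442.11 J
Friction removes W_f = μ_k mg d = (0.18)(4.58)(9.8)(8.74) = 70.61 J
Energy reaching the spring: E = 442.11 − 70.61 = 371.50 J
At max compression ½kx² = E ⇒ x = √(2E/k) = √(2 × 371.50/1820) = 0.6389 m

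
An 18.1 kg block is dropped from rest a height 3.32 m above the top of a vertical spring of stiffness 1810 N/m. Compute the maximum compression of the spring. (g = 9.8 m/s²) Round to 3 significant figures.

Let x be the compression. The total drop is H + x, and the block is instantaneously at rest at max compression, so energy conservation gives:
mg(H + x) = ½kx²
½(1810)x² − (18.1)(9.8)x − (18.1)(9.8)(3.32) = 0
905.0x² − 177.4x − 588.9 = 0
x = [177.4 + √(31464 + 2.1318e+06)]/(2 × 905.0) = 0.9106 m

x = 0.911 m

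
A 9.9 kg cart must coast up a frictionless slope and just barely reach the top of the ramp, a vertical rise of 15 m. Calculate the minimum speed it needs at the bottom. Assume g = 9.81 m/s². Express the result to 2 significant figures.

At the top it is momentarily at rest, so all KE converts to PE: ½mv² = mgh
v = √(2gh) = √(2 × 9.81 × 15) = 17.16 m/s

v = 17 m/s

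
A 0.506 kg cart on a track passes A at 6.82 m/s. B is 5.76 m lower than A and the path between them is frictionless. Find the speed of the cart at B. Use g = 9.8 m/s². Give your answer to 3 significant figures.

v = 12.6 m/s

Equating total energy at the two states: ½mv₀² + mgh = ½mv²
v² = v₀² + 2gh = (6.82)² + 2(9.8)(5.76) = 159.41
v = √159.41 = 12.63 m/s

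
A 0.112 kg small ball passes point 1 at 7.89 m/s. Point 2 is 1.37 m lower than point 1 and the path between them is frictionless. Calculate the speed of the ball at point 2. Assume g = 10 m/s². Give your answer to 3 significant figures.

Energy conservation between the two points: ½mv₀² + mgh = ½mv²
v² = v₀² + 2gh = (7.89)² + 2(10)(1.37) = 89.652
v = √89.652 = 9.468 m/s

v = 9.47 m/s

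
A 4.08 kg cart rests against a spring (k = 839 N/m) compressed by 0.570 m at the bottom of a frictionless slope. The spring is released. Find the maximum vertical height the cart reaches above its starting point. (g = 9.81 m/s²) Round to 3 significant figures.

At maximum height the cart is at rest, so ½kx² = mgh
h = kx²/(2mg) = (839)(0.570)²/(2 × 4.08 × 9.81) = 3.405 m

h = 3.41 m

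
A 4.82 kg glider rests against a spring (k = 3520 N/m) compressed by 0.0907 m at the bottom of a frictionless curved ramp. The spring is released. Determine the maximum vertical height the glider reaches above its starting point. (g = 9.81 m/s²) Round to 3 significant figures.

h = 0.306 m

At maximum height the glider is at rest, so ½kx² = mgh
h = kx²/(2mg) = (3520)(0.0907)²/(2 × 4.82 × 9.81) = 0.3062 m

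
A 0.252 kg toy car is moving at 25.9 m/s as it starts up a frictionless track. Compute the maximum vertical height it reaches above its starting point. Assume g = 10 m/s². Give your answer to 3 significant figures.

h = 33.5 m

Setting KE at the bottom equal to PE gained: ½mv² = mgh
h = v²/(2g) = 25.9²/(2 × 10) = 33.54 m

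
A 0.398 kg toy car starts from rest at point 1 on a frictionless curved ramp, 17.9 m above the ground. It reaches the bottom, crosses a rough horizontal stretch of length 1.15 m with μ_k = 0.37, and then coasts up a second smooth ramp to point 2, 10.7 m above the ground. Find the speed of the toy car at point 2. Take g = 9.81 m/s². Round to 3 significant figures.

Energy at 1: mgh₁ = (0.398)(9.81)(17.9) = 69.888 J
Friction loss: W_f = μ_k mg d = 1.661 J
At 2: ½mv² + mgh₂ = mgh₁ − W_f
½mv² = 69.888 − 1.661 − 41.777 = 26.450 J
v = √(2 × 26.450/0.398) = 11.53 m/s

v = 11.5 m/s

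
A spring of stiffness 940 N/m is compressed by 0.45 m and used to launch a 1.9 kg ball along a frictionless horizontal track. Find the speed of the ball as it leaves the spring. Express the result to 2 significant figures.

v = 10 m/s

Conservation of energy: ½kx² = ½mv²
v = x√(k/m) = 0.45 × √(940/1.9) = 10.01 m/s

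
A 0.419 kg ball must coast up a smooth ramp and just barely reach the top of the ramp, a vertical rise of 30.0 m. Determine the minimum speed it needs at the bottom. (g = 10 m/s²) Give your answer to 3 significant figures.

At the top it is momentarily at rest, so all KE converts to PE: ½mv² = mgh
v = √(2gh) = √(2 × 10 × 30.0) = 24.49 m/s

v = 24.5 m/s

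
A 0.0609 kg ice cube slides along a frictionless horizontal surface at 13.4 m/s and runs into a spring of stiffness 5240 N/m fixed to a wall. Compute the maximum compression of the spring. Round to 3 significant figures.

All KE is stored as spring PE at maximum compression: ½mv² = ½kx²
x = v√(m/k) = 13.4 × √(0.0609/5240) = 0.04568 m

x = 0.0457 m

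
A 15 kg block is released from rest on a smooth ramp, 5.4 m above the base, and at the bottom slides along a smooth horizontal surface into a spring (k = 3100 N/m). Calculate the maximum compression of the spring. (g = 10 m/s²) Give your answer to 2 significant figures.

x = 0.72 m

Energy conservation (no friction) from release to max compression: mgh = ½kx²
x = √(2mgh/k) = √(2 × 15 × 10 × 5.4 / 3100) = 0.7229 m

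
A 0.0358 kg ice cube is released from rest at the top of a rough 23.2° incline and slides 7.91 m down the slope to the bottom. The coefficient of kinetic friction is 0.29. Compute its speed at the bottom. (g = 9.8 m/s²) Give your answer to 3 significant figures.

v = 4.44 m/s

Work–energy: mg(L sinθ) − μ_k(mg cosθ)L = ½mv²
mgh = mgL sinθ = (0.0358)(9.8)(7.91)sin23.2° = 1.0932 J
W_f = μ_k mg cosθ · L = (0.29)(0.0358)(9.8)cos23.2°·7.91 = 0.7397 J
½mv² = 1.0932 − 0.7397 = 0.35353 J
v = √(2 × 0.35353/0.0358) = 4.444 m/s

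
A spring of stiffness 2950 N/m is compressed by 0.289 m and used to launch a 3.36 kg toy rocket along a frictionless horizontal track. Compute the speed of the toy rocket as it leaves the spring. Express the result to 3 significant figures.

Conservation of energy: ½kx² = ½mv²
v = x√(k/m) = 0.289 × √(2950/3.36) = 8.563 m/s

v = 8.56 m/s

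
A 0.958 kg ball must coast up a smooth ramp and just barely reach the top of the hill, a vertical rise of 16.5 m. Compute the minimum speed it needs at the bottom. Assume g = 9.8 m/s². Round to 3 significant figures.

v = 18.0 m/s

At the top it is momentarily at rest, so all KE converts to PE: ½mv² = mgh
v = √(2gh) = √(2 × 9.8 × 16.5) = 17.98 m/s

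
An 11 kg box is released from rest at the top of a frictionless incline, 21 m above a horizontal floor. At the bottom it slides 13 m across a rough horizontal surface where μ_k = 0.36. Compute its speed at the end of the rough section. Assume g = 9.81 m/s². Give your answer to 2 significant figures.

Energy bookkeeping (friction removes W_f = μ_k N d):
mgh = ½mv² + μ_k m g d
W_f = μ_k mg d = (0.36)(11)(9.81)(13) = 505.0 J
½mv² = mgh − W_f = 2266.1 − 505.0 = 1761.1 J
v = √(2 × 1761.1/11) = 17.89 m/s

v = 18 m/s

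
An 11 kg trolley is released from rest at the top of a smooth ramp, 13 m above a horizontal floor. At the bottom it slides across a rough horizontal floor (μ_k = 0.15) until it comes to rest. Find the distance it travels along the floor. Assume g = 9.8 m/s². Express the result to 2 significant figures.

Energy bookkeeping (friction removes W_f = μ_k N d):
At rest all PE has been dissipated by friction: mgh = μ_k m g d
d = h/μ_k = 13/0.15 = 86.67 m

d = 87 m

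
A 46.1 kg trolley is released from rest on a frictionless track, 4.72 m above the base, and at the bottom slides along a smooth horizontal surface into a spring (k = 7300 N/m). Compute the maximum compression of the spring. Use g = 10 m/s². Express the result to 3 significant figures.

x = 0.772 m

Energy conservation (no friction) from release to max compression: mgh = ½kx²
x = √(2mgh/k) = √(2 × 46.1 × 10 × 4.72 / 7300) = 0.7721 m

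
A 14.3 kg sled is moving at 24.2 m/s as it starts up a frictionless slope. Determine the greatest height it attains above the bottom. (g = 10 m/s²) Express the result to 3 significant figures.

h = 29.3 m

By energy conservation, ½mv² = mgh
h = v²/(2g) = 24.2²/(2 × 10) = 29.28 m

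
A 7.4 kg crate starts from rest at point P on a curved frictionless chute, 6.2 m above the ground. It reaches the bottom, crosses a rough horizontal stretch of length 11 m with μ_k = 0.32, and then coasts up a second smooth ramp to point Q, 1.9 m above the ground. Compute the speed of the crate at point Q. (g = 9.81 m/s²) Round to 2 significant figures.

v = 3.9 m/s

Energy at P: mgh₁ = (7.4)(9.81)(6.2) = 450.08 J
Friction loss: W_f = μ_k mg d = 255.5 J
At Q: ½mv² + mgh₂ = mgh₁ − W_f
½mv² = 450.08 − 255.5 − 137.93 = 56.623 J
v = √(2 × 56.623/7.4) = 3.912 m/s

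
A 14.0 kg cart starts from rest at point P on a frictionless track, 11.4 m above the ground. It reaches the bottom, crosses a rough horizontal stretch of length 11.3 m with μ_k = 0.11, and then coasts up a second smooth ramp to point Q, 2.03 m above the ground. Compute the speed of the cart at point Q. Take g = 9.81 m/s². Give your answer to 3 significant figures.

Energy at P: mgh₁ = (14.0)(9.81)(11.4) = 1565.7 J
Friction loss: W_f = μ_k mg d = 170.7 J
At Q: ½mv² + mgh₂ = mgh₁ − W_f
½mv² = 1565.7 − 170.7 − 278.80 = 1116.2 J
v = √(2 × 1116.2/14.0) = 12.63 m/s

v = 12.6 m/s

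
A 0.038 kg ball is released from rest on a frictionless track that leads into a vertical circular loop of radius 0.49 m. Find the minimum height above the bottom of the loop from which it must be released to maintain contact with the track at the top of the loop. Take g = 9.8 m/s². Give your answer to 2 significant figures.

At the top, for minimum speed gravity alone supplies the centripetal force: mg = mv_top²/r ⇒ v_top² = gr = 4.802 m²/s²
Energy conservation from release height h to the top (height 2r): mgh = ½mv_top² + mg(2r)
h = v_top²/(2g) + 2r = r/2 + 2r = 5r/2 = 1.225 m

h = 1.2 m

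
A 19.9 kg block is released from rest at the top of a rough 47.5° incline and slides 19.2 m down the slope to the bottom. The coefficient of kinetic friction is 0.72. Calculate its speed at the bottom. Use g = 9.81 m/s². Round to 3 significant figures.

Energy: mgh = ½mv² + W_f, with h = L sinθ and W_f = μ_k (mg cosθ) L
mgh = mgL sinθ = (19.9)(9.81)(19.2)sin47.5° = 2763.5 J
W_f = μ_k mg cosθ · L = (0.72)(19.9)(9.81)cos47.5°·19.2 = 1823 J
½mv² = 2763.5 − 1823 = 940.25 J
v = √(2 × 940.25/19.9) = 9.721 m/s

v = 9.72 m/s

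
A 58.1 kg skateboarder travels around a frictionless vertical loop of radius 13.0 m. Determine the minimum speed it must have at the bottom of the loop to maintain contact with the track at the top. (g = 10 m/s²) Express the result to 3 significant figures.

v = 25.5 m/s

At the top: mg = mv_top²/r ⇒ v_top² = gr = 130.0 m²/s²
Energy from bottom to top (height 2r): ½mv_bot² = ½mv_top² + mg(2r)
v_bot² = gr + 4gr = 5gr = 650.0
v_bot = √(5gr) = 25.50 m/s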